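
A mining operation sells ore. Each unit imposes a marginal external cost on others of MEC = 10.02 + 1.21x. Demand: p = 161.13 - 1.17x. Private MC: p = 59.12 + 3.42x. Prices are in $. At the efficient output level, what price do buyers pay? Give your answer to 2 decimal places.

P = $142.57

Social marginal cost = private MC + MEC = 69.14 + 4.63x.
Set SMC = demand: 69.14 + 4.63x = 161.13 - 1.17x → x* = 15.8603.
Consumer price on the demand curve at x*: 161.13 − 1.17×15.8603 = 142.5734.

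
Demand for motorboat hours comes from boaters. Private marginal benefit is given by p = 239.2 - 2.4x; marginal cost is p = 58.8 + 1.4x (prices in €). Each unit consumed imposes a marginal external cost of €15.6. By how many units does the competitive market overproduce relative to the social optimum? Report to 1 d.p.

Market equilibrium (private): 58.8 + 1.4x = 239.2 - 2.4x → x_m = 47.4737.
Social marginal benefit = demand − MEC = 223.6 - 2.4x.
Set SMB = MC: 223.6 - 2.4x = 58.8 + 1.4x → x* = 43.3684.
Gap = |47.4737 − 43.3684| = 4.1053.

4.1 units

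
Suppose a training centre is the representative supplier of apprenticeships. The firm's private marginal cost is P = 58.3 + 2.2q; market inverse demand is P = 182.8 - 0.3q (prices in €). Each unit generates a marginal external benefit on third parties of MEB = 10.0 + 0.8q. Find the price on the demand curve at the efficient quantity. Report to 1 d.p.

Social marginal cost = private MC − MEB = 48.3 + 1.4q.
Set SMC = demand: 48.3 + 1.4q = 182.8 - 0.3q → q* = 79.1176.
Consumer price on the demand curve at q*: 182.8 − 0.3×79.1176 = 159.0647.

P = €159.1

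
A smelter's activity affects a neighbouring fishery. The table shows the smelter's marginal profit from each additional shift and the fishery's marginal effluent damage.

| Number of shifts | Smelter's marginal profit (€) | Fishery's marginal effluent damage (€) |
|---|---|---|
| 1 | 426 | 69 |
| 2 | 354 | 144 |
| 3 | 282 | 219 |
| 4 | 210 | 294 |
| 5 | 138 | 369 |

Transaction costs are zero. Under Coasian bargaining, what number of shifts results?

Bargaining reaches the level where marginal profit last exceeds marginal effluent damage.
That holds through level 3 (282 ≥ 219) but not at 4 (210 < 294).

3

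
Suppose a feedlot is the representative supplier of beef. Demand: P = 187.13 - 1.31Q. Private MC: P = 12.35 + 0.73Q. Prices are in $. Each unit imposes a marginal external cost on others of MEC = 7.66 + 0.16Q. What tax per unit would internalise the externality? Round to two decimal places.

tax = $19.81 per unit

Social marginal cost = private MC + MEC = 20.01 + 0.89Q.
Set SMC = demand: 20.01 + 0.89Q = 187.13 - 1.31Q → Q* = 75.9636.
The Pigouvian tax equals MEC at Q*: 7.66 + 0.16×75.9636 = 19.8142.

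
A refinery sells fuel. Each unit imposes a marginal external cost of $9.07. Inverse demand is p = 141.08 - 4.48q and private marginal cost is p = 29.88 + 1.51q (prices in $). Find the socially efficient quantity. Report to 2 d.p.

q* = 17.05

Social marginal cost = private MC + MEC = 38.95 + 1.51q.
Set SMC = demand: 38.95 + 1.51q = 141.08 - 4.48q → q* = 17.0501.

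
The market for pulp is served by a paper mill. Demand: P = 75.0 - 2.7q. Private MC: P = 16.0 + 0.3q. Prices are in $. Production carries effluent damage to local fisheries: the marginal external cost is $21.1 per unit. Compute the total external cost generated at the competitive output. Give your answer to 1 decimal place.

$415.0

Market equilibrium (private): 16.0 + 0.3q = 75.0 - 2.7q → q_m = 19.6667.
Total external cost = MEC × q_m = 21.1 × 19.6667 = 414.9674.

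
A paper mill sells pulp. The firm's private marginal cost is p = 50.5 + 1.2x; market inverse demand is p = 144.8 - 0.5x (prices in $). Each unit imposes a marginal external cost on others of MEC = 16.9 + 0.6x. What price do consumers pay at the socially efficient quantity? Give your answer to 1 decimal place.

P = $128.0

Social marginal cost = private MC + MEC = 67.4 + 1.8x.
Set SMC = demand: 67.4 + 1.8x = 144.8 - 0.5x → x* = 33.6522.
Consumer price on the demand curve at x*: 144.8 − 0.5×33.6522 = 127.9739.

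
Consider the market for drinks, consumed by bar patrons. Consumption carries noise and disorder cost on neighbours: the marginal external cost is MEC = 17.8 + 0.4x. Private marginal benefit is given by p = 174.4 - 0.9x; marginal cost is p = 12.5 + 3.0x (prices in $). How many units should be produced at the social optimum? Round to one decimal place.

Social marginal benefit = demand − MEC = 156.6 - 1.3x.
Set SMB = MC: 156.6 - 1.3x = 12.5 + 3.0x → x* = 33.5116.

x* = 33.5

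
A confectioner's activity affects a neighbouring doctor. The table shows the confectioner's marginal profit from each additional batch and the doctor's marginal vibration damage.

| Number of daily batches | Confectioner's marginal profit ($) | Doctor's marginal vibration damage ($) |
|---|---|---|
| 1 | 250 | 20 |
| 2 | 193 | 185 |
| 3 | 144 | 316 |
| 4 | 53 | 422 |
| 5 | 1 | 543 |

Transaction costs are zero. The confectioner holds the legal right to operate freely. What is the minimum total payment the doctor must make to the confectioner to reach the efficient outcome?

Left alone the confectioner would choose level 5 (marginal profit stays positive).
Efficient level: k* = 2 (marginal profit ≥ marginal vibration damage through 2).
The doctor must at least cover the confectioner's forgone profit from cutting 5→2: 144 + 53 + 1 = 198.

$198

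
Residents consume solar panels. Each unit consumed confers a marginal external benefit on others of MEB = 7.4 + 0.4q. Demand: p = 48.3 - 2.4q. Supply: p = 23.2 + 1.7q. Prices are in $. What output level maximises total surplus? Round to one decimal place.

q* = 8.8

Social marginal benefit = demand + MEB = 55.7 - 2.0q.
Set SMB = MC: 55.7 - 2.0q = 23.2 + 1.7q → q* = 8.7838.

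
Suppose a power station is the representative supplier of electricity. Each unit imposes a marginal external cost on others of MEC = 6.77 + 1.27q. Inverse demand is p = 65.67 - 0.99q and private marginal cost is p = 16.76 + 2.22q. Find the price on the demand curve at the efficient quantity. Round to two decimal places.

P = 56.36

Social marginal cost = private MC + MEC = 23.53 + 3.49q.
Set SMC = demand: 23.53 + 3.49q = 65.67 - 0.99q → q* = 9.4063.
Consumer price on the demand curve at q*: 65.67 − 0.99×9.4063 = 56.3578.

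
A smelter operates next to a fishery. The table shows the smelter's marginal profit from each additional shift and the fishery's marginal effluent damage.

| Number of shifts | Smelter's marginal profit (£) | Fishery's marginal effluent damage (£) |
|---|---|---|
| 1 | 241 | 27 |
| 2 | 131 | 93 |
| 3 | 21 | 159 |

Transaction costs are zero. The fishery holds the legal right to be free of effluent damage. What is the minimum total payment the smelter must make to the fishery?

£120

Efficient level: marginal profit ≥ marginal effluent damage through level 2, so k* = 2.
With the fishery holding the right, the smelter must at least compensate total damage at k*: 27 + 93 = 120.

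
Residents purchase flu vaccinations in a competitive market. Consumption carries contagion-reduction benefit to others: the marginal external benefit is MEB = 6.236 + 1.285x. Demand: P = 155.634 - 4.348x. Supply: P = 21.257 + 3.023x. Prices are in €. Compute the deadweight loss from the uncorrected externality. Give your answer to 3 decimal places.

Market equilibrium (private): 21.257 + 3.023x = 155.634 - 4.348x → x_m = 18.2305.
Social marginal benefit = demand + MEB = 161.870 - 3.063x.
Set SMB = MC: 161.870 - 3.063x = 21.257 + 3.023x → x* = 23.1043.
Height of the DWL triangle at x_m is SMB(x_m) − MC(x_m) = MEB(x_m) = 29.6622.
DWL = ½ × 4.8738 × 29.6622 = 72.2838.

DWL = €72.284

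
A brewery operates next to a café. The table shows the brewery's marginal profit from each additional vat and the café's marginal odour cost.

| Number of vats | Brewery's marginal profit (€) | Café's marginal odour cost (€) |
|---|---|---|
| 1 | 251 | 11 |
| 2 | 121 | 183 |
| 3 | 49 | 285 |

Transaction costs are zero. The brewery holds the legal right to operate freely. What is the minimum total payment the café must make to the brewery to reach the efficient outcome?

Left alone the brewery would choose level 3 (marginal profit stays positive).
Efficient level: k* = 1 (marginal profit ≥ marginal odour cost through 1).
The café must at least cover the brewery's forgone profit from cutting 3→1: 121 + 49 = 170.

€170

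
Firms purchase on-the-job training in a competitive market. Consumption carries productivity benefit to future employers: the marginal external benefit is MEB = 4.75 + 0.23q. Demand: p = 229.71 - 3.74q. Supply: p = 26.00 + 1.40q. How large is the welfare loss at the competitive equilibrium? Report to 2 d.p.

DWL = 19.58

Market equilibrium (private): 26.00 + 1.40q = 229.71 - 3.74q → q_m = 39.6323.
Social marginal benefit = demand + MEB = 234.46 - 3.51q.
Set SMB = MC: 234.46 - 3.51q = 26.00 + 1.40q → q* = 42.4562.
Between q* and q_m the wedge SMB − MC runs linearly from 0 to MEB(q_m), so the loss is a triangle.
DWL = ½ × 2.8239 × 13.8654 = 19.5773.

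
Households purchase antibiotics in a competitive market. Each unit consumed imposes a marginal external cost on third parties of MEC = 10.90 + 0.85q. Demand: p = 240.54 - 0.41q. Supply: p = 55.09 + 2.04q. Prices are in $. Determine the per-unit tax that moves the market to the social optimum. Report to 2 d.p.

Social marginal benefit = demand − MEC = 229.64 - 1.26q.
Set SMB = MC: 229.64 - 1.26q = 55.09 + 2.04q → q* = 52.8939.
The Pigouvian tax equals MEC at q*: 10.90 + 0.85×52.8939 = 55.8598.

tax = $55.86 per unit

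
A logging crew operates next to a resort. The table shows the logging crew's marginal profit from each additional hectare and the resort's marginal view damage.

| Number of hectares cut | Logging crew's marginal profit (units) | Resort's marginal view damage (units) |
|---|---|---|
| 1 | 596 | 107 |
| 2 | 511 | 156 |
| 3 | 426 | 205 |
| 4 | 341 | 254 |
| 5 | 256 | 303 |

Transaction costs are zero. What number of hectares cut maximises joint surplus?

4

Bargaining reaches the level where marginal profit last exceeds marginal view damage.
That holds through level 4 (341 ≥ 254) but not at 5 (256 < 303).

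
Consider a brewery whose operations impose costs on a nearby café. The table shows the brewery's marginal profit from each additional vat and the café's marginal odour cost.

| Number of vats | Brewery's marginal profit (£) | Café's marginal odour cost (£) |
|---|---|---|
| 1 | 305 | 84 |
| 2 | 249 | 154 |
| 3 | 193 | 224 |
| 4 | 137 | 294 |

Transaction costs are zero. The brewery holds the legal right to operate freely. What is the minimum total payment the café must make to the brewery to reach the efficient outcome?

Left alone the brewery would choose level 4 (marginal profit stays positive).
Efficient level: k* = 2 (marginal profit ≥ marginal odour cost through 2).
The café must at least cover the brewery's forgone profit from cutting 4→2: 193 + 137 = 330.

£330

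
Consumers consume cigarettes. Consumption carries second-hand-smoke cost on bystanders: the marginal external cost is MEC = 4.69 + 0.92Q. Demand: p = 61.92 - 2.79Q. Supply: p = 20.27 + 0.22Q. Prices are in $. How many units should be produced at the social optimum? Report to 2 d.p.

Q* = 9.40

Social marginal benefit = demand − MEC = 57.23 - 3.71Q.
Set SMB = MC: 57.23 - 3.71Q = 20.27 + 0.22Q → Q* = 9.4046.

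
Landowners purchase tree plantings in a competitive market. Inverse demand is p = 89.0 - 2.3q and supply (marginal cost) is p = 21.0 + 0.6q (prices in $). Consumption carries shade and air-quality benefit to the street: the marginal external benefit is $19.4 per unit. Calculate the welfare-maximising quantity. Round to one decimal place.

q* = 30.1

Social marginal benefit = demand + MEB = 108.4 - 2.3q.
Set SMB = MC: 108.4 - 2.3q = 21.0 + 0.6q → q* = 30.1379.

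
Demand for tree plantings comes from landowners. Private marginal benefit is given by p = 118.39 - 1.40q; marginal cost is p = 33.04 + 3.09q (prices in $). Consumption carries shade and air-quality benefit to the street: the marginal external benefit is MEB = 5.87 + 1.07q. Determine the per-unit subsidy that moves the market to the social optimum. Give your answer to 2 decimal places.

Social marginal benefit = demand + MEB = 124.26 - 0.33q.
Set SMB = MC: 124.26 - 0.33q = 33.04 + 3.09q → q* = 26.6725.
The Pigouvian subsidy equals MEB at q*: 5.87 + 1.07×26.6725 = 34.4096.

subsidy = $34.41 per unit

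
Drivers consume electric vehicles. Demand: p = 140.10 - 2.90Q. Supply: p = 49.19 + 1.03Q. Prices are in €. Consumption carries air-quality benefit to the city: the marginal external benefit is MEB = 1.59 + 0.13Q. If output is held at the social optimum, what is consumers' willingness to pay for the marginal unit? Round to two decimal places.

Social marginal benefit = demand + MEB = 141.69 - 2.77Q.
Set SMB = MC: 141.69 - 2.77Q = 49.19 + 1.03Q → Q* = 24.3421.
Consumer price on the demand curve at Q*: 140.10 − 2.90×24.3421 = 69.5079.

P = €69.51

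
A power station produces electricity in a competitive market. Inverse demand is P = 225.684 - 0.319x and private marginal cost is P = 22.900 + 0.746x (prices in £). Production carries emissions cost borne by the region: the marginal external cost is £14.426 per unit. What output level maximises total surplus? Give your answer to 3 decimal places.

x* = 176.862

Social marginal cost = private MC + MEC = 37.326 + 0.746x.
Set SMC = demand: 37.326 + 0.746x = 225.684 - 0.319x → x* = 176.8620.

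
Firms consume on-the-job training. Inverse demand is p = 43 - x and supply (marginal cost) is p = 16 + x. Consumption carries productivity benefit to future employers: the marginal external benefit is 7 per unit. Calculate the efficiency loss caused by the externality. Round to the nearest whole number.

Market equilibrium (private): 16 + x = 43 - x → x_m = 13.5000.
Social marginal benefit = demand + MEB = 50 - x.
Set SMB = MC: 50 - x = 16 + x → x* = 17.0000.
The loss is the area between SMB and MC from x* to x_m; with linear curves that's a triangle of height MEB(x_m).
DWL = ½ × 3.5000 × 7.0000 = 12.2500.

DWL = 12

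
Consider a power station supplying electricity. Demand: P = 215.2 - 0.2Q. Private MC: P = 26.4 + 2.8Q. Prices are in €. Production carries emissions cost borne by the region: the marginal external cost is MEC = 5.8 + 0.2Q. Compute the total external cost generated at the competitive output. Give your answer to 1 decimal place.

€761.1

Market equilibrium (private): 26.4 + 2.8Q = 215.2 - 0.2Q → Q_m = 62.9333.
Total external cost = ∫₀^{Q_m} (5.8 + 0.2Q) dQ = 5.8×62.9333 + ½×0.2×62.9333² = 761.0732.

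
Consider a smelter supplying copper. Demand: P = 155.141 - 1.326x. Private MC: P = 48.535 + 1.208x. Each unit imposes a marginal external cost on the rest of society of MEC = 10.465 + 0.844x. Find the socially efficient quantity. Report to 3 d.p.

Social marginal cost = private MC + MEC = 59.000 + 2.052x.
Set SMC = demand: 59.000 + 2.052x = 155.141 - 1.326x → x* = 28.4609.

x* = 28.461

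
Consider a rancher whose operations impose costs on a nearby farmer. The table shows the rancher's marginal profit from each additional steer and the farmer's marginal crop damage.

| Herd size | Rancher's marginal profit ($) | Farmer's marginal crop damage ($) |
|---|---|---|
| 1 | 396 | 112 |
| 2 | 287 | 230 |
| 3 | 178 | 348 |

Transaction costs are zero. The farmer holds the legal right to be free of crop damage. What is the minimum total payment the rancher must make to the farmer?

$342

Efficient level: marginal profit ≥ marginal crop damage through level 2, so k* = 2.
With the farmer holding the right, the rancher must at least compensate total damage at k*: 112 + 230 = 342.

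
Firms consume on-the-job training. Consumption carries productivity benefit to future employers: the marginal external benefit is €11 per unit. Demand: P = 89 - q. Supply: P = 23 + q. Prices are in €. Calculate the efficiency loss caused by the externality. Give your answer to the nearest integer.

DWL = €30

Market equilibrium (private): 23 + q = 89 - q → q_m = 33.0000.
Social marginal benefit = demand + MEB = 100 - q.
Set SMB = MC: 100 - q = 23 + q → q* = 38.5000.
Between q* and q_m the wedge SMB − MC runs linearly from 0 to MEB(q_m), so the loss is a triangle.
DWL = ½ × 5.5000 × 11.0000 = 30.2500.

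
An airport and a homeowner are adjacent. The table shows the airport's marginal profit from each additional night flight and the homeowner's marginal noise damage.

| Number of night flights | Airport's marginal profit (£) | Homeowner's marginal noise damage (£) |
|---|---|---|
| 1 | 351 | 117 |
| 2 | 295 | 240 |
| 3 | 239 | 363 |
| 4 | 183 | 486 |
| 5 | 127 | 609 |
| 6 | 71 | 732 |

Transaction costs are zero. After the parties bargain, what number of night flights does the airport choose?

2

Bargaining reaches the level where marginal profit last exceeds marginal noise damage.
That holds through level 2 (295 ≥ 240) but not at 3 (239 < 363).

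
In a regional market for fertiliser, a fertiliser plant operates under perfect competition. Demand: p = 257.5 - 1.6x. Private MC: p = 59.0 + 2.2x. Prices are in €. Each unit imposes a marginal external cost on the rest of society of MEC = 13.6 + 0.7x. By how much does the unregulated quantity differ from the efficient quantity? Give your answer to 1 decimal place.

Market equilibrium (private): 59.0 + 2.2x = 257.5 - 1.6x → x_m = 52.2368.
Social marginal cost = private MC + MEC = 72.6 + 2.9x.
Set SMC = demand: 72.6 + 2.9x = 257.5 - 1.6x → x* = 41.0889.
Gap = |52.2368 − 41.0889| = 11.1479.

11.1 units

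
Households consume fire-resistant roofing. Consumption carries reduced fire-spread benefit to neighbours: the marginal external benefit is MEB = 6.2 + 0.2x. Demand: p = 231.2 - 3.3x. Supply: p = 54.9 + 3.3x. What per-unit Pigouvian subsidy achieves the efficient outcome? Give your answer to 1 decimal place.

Social marginal benefit = demand + MEB = 237.4 - 3.1x.
Set SMB = MC: 237.4 - 3.1x = 54.9 + 3.3x → x* = 28.5156.
The Pigouvian subsidy equals MEB at x*: 6.2 + 0.2×28.5156 = 11.9031.

subsidy = 11.9 per unit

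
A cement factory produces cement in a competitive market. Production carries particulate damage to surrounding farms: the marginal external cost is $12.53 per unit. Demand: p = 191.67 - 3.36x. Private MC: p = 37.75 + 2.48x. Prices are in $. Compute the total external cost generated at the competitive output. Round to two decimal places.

$330.24

Market equilibrium (private): 37.75 + 2.48x = 191.67 - 3.36x → x_m = 26.3562.
Total external cost = MEC × x_m = 12.53 × 26.3562 = 330.2432.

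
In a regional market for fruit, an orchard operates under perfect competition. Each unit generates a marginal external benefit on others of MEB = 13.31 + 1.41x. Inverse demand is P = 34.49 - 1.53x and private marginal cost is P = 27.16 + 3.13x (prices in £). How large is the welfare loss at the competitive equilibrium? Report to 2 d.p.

DWL = £37.09

Market equilibrium (private): 27.16 + 3.13x = 34.49 - 1.53x → x_m = 1.5730.
Social marginal cost = private MC − MEB = 13.85 + 1.72x.
Set SMC = demand: 13.85 + 1.72x = 34.49 - 1.53x → x* = 6.3508.
Height of the DWL triangle at x_m is demand(x_m) − SMC(x_m) = MEB(x_m) = 15.5279.
DWL = ½ × 4.7778 × 15.5279 = 37.0946.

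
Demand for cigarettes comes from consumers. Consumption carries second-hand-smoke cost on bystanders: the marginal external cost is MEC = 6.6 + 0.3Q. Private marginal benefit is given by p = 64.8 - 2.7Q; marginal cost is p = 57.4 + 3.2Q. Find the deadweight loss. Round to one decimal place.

DWL = 3.9

Market equilibrium (private): 57.4 + 3.2Q = 64.8 - 2.7Q → Q_m = 1.2542.
Social marginal benefit = demand − MEC = 58.2 - 3.0Q.
Set SMB = MC: 58.2 - 3.0Q = 57.4 + 3.2Q → Q* = 0.1290.
Between Q* and Q_m the wedge MC − SMB runs linearly from 0 to MEC(Q_m), so the loss is a triangle.
DWL = ½ × 1.1252 × 6.9763 = 3.9249.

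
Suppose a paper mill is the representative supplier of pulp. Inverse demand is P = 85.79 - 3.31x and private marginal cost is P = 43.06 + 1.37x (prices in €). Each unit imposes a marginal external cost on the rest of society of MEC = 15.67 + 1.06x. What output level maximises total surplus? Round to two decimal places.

x* = 4.71

Social marginal cost = private MC + MEC = 58.73 + 2.43x.
Set SMC = demand: 58.73 + 2.43x = 85.79 - 3.31x → x* = 4.7143.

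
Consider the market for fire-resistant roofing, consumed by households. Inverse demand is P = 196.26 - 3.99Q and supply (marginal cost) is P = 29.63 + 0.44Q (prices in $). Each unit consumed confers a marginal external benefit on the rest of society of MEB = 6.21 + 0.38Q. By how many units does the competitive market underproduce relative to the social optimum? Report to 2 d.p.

5.06 units

Market equilibrium (private): 29.63 + 0.44Q = 196.26 - 3.99Q → Q_m = 37.6140.
Social marginal benefit = demand + MEB = 202.47 - 3.61Q.
Set SMB = MC: 202.47 - 3.61Q = 29.63 + 0.44Q → Q* = 42.6765.
Gap = |37.6140 − 42.6765| = 5.0625.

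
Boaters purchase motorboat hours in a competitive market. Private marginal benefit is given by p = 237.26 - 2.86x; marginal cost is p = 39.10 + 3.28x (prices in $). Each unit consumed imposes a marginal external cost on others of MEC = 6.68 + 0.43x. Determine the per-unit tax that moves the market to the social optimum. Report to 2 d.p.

tax = $19.21 per unit

Social marginal benefit = demand − MEC = 230.58 - 3.29x.
Set SMB = MC: 230.58 - 3.29x = 39.10 + 3.28x → x* = 29.1446.
The Pigouvian tax equals MEC at x*: 6.68 + 0.43×29.1446 = 19.2122.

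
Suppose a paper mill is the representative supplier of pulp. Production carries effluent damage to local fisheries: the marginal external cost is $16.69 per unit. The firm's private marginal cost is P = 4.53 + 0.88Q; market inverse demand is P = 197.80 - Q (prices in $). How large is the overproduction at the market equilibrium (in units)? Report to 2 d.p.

8.88 units

Market equilibrium (private): 4.53 + 0.88Q = 197.80 - Q → Q_m = 102.8032.
Social marginal cost = private MC + MEC = 21.22 + 0.88Q.
Set SMC = demand: 21.22 + 0.88Q = 197.80 - Q → Q* = 93.9255.
Gap = |102.8032 − 93.9255| = 8.8777.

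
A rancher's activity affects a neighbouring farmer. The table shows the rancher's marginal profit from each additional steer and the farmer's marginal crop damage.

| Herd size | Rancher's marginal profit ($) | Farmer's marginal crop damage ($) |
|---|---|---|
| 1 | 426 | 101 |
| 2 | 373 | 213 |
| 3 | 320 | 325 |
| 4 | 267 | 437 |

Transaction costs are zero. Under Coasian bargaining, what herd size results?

2

Bargaining reaches the level where marginal profit last exceeds marginal crop damage.
That holds through level 2 (373 ≥ 213) but not at 3 (320 < 325).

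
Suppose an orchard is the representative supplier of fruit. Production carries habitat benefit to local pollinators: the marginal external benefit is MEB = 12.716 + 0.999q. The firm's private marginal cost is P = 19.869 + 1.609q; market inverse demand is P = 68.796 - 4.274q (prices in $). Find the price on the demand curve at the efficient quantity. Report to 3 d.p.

Social marginal cost = private MC − MEB = 7.153 + 0.610q.
Set SMC = demand: 7.153 + 0.610q = 68.796 - 4.274q → q* = 12.6214.
Consumer price on the demand curve at q*: 68.796 − 4.274×12.6214 = 14.8521.

P = $14.852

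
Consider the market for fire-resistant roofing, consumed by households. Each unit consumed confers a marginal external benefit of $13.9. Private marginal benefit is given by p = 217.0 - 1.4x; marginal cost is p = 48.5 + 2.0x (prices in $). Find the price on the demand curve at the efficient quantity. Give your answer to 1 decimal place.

P = $141.9

Social marginal benefit = demand + MEB = 230.9 - 1.4x.
Set SMB = MC: 230.9 - 1.4x = 48.5 + 2.0x → x* = 53.6471.
Consumer price on the demand curve at x*: 217.0 − 1.4×53.6471 = 141.8941.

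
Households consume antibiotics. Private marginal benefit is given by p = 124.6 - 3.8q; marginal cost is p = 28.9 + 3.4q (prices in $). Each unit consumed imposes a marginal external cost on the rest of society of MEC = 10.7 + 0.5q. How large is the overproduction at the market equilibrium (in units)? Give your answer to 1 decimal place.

Market equilibrium (private): 28.9 + 3.4q = 124.6 - 3.8q → q_m = 13.2917.
Social marginal benefit = demand − MEC = 113.9 - 4.3q.
Set SMB = MC: 113.9 - 4.3q = 28.9 + 3.4q → q* = 11.0390.
Gap = |13.2917 − 11.0390| = 2.2527.

2.3 units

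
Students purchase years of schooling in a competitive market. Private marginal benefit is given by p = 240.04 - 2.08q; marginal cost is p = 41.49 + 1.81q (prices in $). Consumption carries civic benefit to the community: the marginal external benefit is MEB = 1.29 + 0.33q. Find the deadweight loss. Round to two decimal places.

DWL = $46.18

Market equilibrium (private): 41.49 + 1.81q = 240.04 - 2.08q → q_m = 51.0411.
Social marginal benefit = demand + MEB = 241.33 - 1.75q.
Set SMB = MC: 241.33 - 1.75q = 41.49 + 1.81q → q* = 56.1348.
The loss is the area between SMB and MC from q* to q_m; with linear curves that's a triangle of height MEB(q_m).
DWL = ½ × 5.0937 × 18.1336 = 46.1836.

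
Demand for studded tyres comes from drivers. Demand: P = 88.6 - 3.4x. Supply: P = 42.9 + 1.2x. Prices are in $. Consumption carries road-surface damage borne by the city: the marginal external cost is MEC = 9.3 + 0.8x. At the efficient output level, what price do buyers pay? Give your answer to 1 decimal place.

Social marginal benefit = demand − MEC = 79.3 - 4.2x.
Set SMB = MC: 79.3 - 4.2x = 42.9 + 1.2x → x* = 6.7407.
Consumer price on the demand curve at x*: 88.6 − 3.4×6.7407 = 65.6816.

P = $65.7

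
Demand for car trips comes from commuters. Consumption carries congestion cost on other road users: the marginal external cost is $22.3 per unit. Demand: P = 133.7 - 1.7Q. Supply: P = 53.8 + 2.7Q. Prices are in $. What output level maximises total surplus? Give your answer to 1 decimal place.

Social marginal benefit = demand − MEC = 111.4 - 1.7Q.
Set SMB = MC: 111.4 - 1.7Q = 53.8 + 2.7Q → Q* = 13.0909.

Q* = 13.1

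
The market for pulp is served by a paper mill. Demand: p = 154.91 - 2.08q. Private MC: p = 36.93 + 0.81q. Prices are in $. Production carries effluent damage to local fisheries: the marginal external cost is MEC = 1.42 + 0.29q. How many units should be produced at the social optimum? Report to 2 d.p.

Social marginal cost = private MC + MEC = 38.35 + 1.10q.
Set SMC = demand: 38.35 + 1.10q = 154.91 - 2.08q → q* = 36.6541.

q* = 36.65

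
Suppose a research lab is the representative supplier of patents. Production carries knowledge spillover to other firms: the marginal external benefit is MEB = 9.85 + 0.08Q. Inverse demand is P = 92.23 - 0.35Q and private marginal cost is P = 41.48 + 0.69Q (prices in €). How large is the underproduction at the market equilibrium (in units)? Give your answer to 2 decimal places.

14.33 units

Market equilibrium (private): 41.48 + 0.69Q = 92.23 - 0.35Q → Q_m = 48.7981.
Social marginal cost = private MC − MEB = 31.63 + 0.61Q.
Set SMC = demand: 31.63 + 0.61Q = 92.23 - 0.35Q → Q* = 63.1250.
Gap = |48.7981 − 63.1250| = 14.3269.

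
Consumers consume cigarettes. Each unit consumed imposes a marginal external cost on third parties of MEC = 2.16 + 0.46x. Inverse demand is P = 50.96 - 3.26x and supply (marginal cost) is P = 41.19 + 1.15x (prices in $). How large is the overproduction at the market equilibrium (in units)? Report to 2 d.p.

Market equilibrium (private): 41.19 + 1.15x = 50.96 - 3.26x → x_m = 2.2154.
Social marginal benefit = demand − MEC = 48.80 - 3.72x.
Set SMB = MC: 48.80 - 3.72x = 41.19 + 1.15x → x* = 1.5626.
Gap = |2.2154 − 1.5626| = 0.6528.

0.65 units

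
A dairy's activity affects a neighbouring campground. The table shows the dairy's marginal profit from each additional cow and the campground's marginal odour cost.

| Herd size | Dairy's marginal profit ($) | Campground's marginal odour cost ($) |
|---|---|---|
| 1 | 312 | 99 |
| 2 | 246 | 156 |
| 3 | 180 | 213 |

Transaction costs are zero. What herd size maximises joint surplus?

Bargaining reaches the level where marginal profit last exceeds marginal odour cost.
That holds through level 2 (246 ≥ 156) but not at 3 (180 < 213).

2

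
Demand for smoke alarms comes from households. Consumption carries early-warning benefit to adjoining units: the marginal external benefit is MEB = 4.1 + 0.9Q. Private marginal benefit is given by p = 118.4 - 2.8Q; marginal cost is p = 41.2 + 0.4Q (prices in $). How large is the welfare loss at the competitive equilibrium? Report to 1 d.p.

Market equilibrium (private): 41.2 + 0.4Q = 118.4 - 2.8Q → Q_m = 24.1250.
Social marginal benefit = demand + MEB = 122.5 - 1.9Q.
Set SMB = MC: 122.5 - 1.9Q = 41.2 + 0.4Q → Q* = 35.3478.
Between Q* and Q_m the wedge SMB − MC runs linearly from 0 to MEB(Q_m), so the loss is a triangle.
DWL = ½ × 11.2228 × 25.8125 = 144.8443.

DWL = $144.8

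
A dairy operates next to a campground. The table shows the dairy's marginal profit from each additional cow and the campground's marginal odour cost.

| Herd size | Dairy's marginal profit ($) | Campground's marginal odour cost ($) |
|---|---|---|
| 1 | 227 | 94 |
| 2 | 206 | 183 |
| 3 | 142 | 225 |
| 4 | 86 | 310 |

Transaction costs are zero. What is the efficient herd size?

2

Bargaining reaches the level where marginal profit last exceeds marginal odour cost.
That holds through level 2 (206 ≥ 183) but not at 3 (142 < 225).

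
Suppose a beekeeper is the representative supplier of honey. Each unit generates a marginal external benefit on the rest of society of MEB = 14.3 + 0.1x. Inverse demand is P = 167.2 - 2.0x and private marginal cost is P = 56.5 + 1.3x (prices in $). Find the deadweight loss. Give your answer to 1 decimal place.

Market equilibrium (private): 56.5 + 1.3x = 167.2 - 2.0x → x_m = 33.5455.
Social marginal cost = private MC − MEB = 42.2 + 1.2x.
Set SMC = demand: 42.2 + 1.2x = 167.2 - 2.0x → x* = 39.0625.
The loss is the area between SMC and demand from x* to x_m; with linear curves that's a triangle of height MEB(x_m).
DWL = ½ × 5.5170 × 17.6545 = 48.6999.

DWL = $48.7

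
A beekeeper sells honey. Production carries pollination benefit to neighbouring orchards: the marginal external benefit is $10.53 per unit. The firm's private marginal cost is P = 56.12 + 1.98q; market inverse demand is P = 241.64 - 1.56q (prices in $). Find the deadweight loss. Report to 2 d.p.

Market equilibrium (private): 56.12 + 1.98q = 241.64 - 1.56q → q_m = 52.4068.
Social marginal cost = private MC − MEB = 45.59 + 1.98q.
Set SMC = demand: 45.59 + 1.98q = 241.64 - 1.56q → q* = 55.3814.
Between q* and q_m the wedge demand − SMC runs linearly from 0 to MEB(q_m), so the loss is a triangle.
DWL = ½ × 2.9746 × 10.5300 = 15.6613.

DWL = $15.66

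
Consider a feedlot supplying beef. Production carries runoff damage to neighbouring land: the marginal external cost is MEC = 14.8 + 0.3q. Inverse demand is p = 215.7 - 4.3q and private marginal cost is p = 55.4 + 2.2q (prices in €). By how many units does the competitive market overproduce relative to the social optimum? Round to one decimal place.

3.3 units

Market equilibrium (private): 55.4 + 2.2q = 215.7 - 4.3q → q_m = 24.6615.
Social marginal cost = private MC + MEC = 70.2 + 2.5q.
Set SMC = demand: 70.2 + 2.5q = 215.7 - 4.3q → q* = 21.3971.
Gap = |24.6615 − 21.3971| = 3.2644.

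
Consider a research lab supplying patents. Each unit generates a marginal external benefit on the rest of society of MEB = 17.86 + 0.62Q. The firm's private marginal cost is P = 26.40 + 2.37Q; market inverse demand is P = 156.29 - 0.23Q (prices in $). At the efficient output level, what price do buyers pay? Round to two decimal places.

Social marginal cost = private MC − MEB = 8.54 + 1.75Q.
Set SMC = demand: 8.54 + 1.75Q = 156.29 - 0.23Q → Q* = 74.6212.
Consumer price on the demand curve at Q*: 156.29 − 0.23×74.6212 = 139.1271.

P = $139.13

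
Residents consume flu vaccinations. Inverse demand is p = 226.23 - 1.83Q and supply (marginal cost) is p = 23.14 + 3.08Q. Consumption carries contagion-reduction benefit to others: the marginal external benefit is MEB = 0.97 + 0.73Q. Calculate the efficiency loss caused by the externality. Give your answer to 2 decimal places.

Market equilibrium (private): 23.14 + 3.08Q = 226.23 - 1.83Q → Q_m = 41.3625.
Social marginal benefit = demand + MEB = 227.20 - 1.10Q.
Set SMB = MC: 227.20 - 1.10Q = 23.14 + 3.08Q → Q* = 48.8182.
Between Q* and Q_m the wedge SMB − MC runs linearly from 0 to MEB(Q_m), so the loss is a triangle.
DWL = ½ × 7.4557 × 31.1646 = 116.1770.

DWL = 116.18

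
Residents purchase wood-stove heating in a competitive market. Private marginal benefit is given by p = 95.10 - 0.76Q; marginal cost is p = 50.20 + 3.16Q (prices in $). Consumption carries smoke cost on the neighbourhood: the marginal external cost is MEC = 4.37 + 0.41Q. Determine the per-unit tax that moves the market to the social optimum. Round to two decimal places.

Social marginal benefit = demand − MEC = 90.73 - 1.17Q.
Set SMB = MC: 90.73 - 1.17Q = 50.20 + 3.16Q → Q* = 9.3603.
The Pigouvian tax equals MEC at Q*: 4.37 + 0.41×9.3603 = 8.2077.

tax = $8.21 per unit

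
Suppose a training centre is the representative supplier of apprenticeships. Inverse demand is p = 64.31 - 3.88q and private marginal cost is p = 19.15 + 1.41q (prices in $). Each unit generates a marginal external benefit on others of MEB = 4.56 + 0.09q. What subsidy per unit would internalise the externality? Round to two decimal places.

subsidy = $5.42 per unit

Social marginal cost = private MC − MEB = 14.59 + 1.32q.
Set SMC = demand: 14.59 + 1.32q = 64.31 - 3.88q → q* = 9.5615.
The Pigouvian subsidy equals MEB at q*: 4.56 + 0.09×9.5615 = 5.4205.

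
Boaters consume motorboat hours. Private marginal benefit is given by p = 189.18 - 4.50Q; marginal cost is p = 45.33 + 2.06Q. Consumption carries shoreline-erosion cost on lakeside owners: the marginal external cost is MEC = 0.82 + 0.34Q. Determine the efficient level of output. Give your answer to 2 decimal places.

Q* = 20.73

Social marginal benefit = demand − MEC = 188.36 - 4.84Q.
Set SMB = MC: 188.36 - 4.84Q = 45.33 + 2.06Q → Q* = 20.7290.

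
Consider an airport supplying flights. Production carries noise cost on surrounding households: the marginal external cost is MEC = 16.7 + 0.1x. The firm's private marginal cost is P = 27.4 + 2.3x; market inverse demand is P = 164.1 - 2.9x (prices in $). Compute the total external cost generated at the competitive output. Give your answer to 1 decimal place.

$473.6

Market equilibrium (private): 27.4 + 2.3x = 164.1 - 2.9x → x_m = 26.2885.
Total external cost = ∫₀^{x_m} (16.7 + 0.1x) dx = 16.7×26.2885 + ½×0.1×26.2885² = 473.5722.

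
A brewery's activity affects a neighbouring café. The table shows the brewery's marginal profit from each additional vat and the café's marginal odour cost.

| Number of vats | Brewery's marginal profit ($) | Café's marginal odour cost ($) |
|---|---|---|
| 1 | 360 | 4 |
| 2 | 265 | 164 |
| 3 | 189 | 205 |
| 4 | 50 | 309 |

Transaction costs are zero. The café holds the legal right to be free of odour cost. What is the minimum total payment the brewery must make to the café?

Efficient level: marginal profit ≥ marginal odour cost through level 2, so k* = 2.
With the café holding the right, the brewery must at least compensate total damage at k*: 4 + 164 = 168.

$168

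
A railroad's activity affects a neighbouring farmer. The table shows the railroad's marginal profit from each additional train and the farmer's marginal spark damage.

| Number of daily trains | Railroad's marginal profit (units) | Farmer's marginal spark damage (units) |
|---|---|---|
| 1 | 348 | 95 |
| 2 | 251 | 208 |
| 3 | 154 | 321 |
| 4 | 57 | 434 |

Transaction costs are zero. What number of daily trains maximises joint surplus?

2

Bargaining reaches the level where marginal profit last exceeds marginal spark damage.
That holds through level 2 (251 ≥ 208) but not at 3 (154 < 321).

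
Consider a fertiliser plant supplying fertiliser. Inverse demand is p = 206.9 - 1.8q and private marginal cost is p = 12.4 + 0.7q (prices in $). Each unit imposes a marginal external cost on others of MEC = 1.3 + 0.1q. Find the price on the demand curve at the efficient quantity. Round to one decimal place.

Social marginal cost = private MC + MEC = 13.7 + 0.8q.
Set SMC = demand: 13.7 + 0.8q = 206.9 - 1.8q → q* = 74.3077.
Consumer price on the demand curve at q*: 206.9 − 1.8×74.3077 = 73.1461.

P = $73.1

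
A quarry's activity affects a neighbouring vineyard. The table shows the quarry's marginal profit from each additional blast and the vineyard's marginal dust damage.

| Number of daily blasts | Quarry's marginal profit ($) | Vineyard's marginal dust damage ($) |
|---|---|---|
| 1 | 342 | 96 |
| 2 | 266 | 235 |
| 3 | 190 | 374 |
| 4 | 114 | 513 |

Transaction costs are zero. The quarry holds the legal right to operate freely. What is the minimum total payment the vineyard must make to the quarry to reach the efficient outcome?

Left alone the quarry would choose level 4 (marginal profit stays positive).
Efficient level: k* = 2 (marginal profit ≥ marginal dust damage through 2).
The vineyard must at least cover the quarry's forgone profit from cutting 4→2: 190 + 114 = 304.

$304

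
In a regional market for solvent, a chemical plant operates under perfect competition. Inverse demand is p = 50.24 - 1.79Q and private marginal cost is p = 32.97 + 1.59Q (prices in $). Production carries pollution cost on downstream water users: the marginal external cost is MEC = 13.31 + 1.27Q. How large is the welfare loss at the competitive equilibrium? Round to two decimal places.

DWL = $42.15

Market equilibrium (private): 32.97 + 1.59Q = 50.24 - 1.79Q → Q_m = 5.1095.
Social marginal cost = private MC + MEC = 46.28 + 2.86Q.
Set SMC = demand: 46.28 + 2.86Q = 50.24 - 1.79Q → Q* = 0.8516.
Between Q* and Q_m the wedge SMC − demand runs linearly from 0 to MEC(Q_m), so the loss is a triangle.
DWL = ½ × 4.2579 × 19.7990 = 42.1511.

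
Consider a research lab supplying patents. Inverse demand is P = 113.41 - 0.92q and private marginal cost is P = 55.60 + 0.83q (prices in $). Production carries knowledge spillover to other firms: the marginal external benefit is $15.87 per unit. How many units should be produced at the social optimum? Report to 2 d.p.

q* = 42.10

Social marginal cost = private MC − MEB = 39.73 + 0.83q.
Set SMC = demand: 39.73 + 0.83q = 113.41 - 0.92q → q* = 42.1029.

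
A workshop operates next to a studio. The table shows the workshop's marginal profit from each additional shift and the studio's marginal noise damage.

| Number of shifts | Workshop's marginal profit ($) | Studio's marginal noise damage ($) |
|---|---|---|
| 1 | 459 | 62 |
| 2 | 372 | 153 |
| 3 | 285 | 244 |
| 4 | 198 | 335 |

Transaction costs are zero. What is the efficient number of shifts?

Bargaining reaches the level where marginal profit last exceeds marginal noise damage.
That holds through level 3 (285 ≥ 244) but not at 4 (198 < 335).

3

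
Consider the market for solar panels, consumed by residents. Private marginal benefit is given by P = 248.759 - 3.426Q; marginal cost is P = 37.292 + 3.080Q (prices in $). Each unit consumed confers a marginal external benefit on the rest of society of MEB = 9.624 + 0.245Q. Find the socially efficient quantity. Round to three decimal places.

Q* = 35.312

Social marginal benefit = demand + MEB = 258.383 - 3.181Q.
Set SMB = MC: 258.383 - 3.181Q = 37.292 + 3.080Q → Q* = 35.3124.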